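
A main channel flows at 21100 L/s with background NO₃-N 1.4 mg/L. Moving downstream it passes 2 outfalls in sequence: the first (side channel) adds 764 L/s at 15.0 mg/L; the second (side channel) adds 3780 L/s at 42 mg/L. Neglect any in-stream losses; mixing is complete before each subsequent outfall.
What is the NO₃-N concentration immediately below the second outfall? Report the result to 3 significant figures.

After outfall 1: Q = 21100 + 764.0 = 21860 L/s; C = (21100·1.400 + 764.0·15.00)/21860 = 1.875 mg/L.
After outfall 2: Q = 21860 + 3780 = 25640 L/s; C = (21860·1.875 + 3780·42.00)/25640 = 7.790 mg/L.

7.79 mg/L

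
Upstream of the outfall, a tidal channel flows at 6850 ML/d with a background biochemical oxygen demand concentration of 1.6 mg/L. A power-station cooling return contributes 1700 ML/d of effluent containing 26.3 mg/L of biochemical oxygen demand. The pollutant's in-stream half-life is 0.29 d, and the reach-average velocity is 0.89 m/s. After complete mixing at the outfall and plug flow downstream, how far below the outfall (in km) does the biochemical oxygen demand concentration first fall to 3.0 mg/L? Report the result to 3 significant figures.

Mass balance: C = (6850·1.600 + 1700·26.30) / 8550 = 55670/8550 = 6.511 mg/L.
Half-life 0.29 d → k = ln 2 / 0.29 = 2.390 d⁻¹.
Set 6.511·exp(−k·t) = 3.0 → t = ln(6.511/3.0)/k = 28010 s = 7.781 h.
Distance = v·t = 0.89·28010 = 24930 m = 24.93 km.

24.9 km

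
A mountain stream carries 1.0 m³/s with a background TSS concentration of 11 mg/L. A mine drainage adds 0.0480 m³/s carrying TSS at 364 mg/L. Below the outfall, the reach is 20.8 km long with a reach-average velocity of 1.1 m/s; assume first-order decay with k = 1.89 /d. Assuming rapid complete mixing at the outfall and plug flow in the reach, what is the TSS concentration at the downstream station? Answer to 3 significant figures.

18.0 mg/L

Flow-weighted average: C = (1.000·11.00 + 0.04800·364.0) / 1.048 = 28.47/1.048 = 27.17 mg/L.
Travel time t = 20.8·1000 / 1.1 = 18910 s = 5.253 h.
First-order decay: C = 27.17·exp(−k·t) = 27.17·0.6612 = 17.96 mg/L.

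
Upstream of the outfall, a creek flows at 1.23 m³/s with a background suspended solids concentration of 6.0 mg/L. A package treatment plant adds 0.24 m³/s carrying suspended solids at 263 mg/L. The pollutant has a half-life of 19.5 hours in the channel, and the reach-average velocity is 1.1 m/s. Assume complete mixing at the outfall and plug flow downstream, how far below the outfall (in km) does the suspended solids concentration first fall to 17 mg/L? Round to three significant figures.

116 km

Conservation of mass: C = (1.230·6.000 + 0.2400·263.0) / 1.470 = 70.50/1.470 = 47.96 mg/L.
Half-life 19.5 h → k = ln 2 / 19.5 = 0.03555 h⁻¹ = 0.8531 d⁻¹.
Set 47.96·exp(−k·t) = 17 → t = ln(47.96/17)/k = 105000 s = 29.18 h.
Distance = v·t = 1.1·105000 = 115500 m = 115.5 km.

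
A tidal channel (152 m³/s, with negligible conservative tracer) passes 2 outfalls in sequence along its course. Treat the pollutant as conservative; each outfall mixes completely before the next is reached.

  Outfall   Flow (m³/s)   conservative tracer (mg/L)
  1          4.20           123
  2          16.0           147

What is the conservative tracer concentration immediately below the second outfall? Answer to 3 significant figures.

16.7 mg/L

After outfall 1: Q = 152.0 + 4.200 = 156.2 m³/s; C = (152.0·0 + 4.200·123.0)/156.2 = 3.307 mg/L.
After outfall 2: Q = 156.2 + 16.00 = 172.2 m³/s; C = (156.2·3.307 + 16.00·147.0)/172.2 = 16.66 mg/L.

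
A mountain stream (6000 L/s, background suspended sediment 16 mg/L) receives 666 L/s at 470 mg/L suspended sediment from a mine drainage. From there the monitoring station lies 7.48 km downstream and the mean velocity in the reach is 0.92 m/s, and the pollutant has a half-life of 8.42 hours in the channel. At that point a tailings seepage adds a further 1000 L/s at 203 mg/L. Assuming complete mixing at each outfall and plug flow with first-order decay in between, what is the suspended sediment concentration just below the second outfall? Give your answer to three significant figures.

70.8 mg/L

Conservation of mass: C = (6000·16.00 + 666.0·470.0) / 6666 = 409000/6666 = 61.36 mg/L; combined flow 6666 L/s.
Travel time t = 7.48·1000 / 0.92 = 8130 s = 2.258 h.
Half-life 8.42 h → k = ln 2 / 8.42 = 0.08232 h⁻¹ = 1.976 d⁻¹.
After decay, C = 61.36 × e^(−kt) = 61.36 × 0.8303 = 50.95 mg/L.
Second outfall: C = (6666·50.95 + 1000·203.0)/7666 = 70.78 mg/L.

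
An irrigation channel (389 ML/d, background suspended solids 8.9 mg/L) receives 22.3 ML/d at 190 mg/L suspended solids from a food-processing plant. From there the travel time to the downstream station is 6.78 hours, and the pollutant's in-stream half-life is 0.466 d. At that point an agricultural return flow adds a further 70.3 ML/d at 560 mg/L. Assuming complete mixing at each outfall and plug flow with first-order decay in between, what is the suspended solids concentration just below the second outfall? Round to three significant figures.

92.2 mg/L

Mixed concentration C = ΣQC/ΣQ = (389.0·8.900 + 22.30·190.0) / 411.3 = 7699/411.3 = 18.72 mg/L; combined flow 411.3 ML/d.
Half-life 0.466 d → k = ln 2 / 0.466 = 1.487 d⁻¹.
First-order decay: C = 18.72·exp(−k·t) = 18.72·0.6569 = 12.30 mg/L.
At the second outfall, C = (411.3·12.30 + 70.30·560.0) / (411.3 + 70.30) = 92.25 mg/L.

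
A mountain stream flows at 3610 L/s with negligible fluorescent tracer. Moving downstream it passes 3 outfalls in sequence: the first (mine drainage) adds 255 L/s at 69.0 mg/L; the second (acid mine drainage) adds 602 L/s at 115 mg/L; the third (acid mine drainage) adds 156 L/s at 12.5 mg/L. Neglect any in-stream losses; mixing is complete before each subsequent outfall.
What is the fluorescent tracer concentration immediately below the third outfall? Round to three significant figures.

19.2 mg/L

Below outfall 1: Q → 3865 L/s, C = (3610·0 + 255.0·69.00)/3865 = 4.552 mg/L.
Below outfall 2: Q → 4467 L/s, C = (3865·4.552 + 602.0·115.0)/4467 = 19.44 mg/L.
Below outfall 3: Q → 4623 L/s, C = (4467·19.44 + 156.0·12.50)/4623 = 19.20 mg/L.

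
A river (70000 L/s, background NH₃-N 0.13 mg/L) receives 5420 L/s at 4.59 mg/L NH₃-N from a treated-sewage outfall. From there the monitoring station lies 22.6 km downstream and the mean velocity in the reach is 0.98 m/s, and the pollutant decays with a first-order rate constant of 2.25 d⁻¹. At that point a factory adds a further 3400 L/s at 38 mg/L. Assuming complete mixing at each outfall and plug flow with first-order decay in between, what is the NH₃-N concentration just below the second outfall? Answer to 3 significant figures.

Mass balance: C = (70000·0.1300 + 5420·4.590) / 75420 = 33980/75420 = 0.4505 mg/L; combined flow 75420 L/s.
Travel time t = 22.6·1000 / 0.98 = 23060 s = 6.406 h.
Applying C = C₀e^(−kt): 0.4505 × 0.5485 = 0.2471 mg/L.
Second outfall: C = (75420·0.2471 + 3400·38.00)/78820 = 1.876 mg/L.

1.88 mg/L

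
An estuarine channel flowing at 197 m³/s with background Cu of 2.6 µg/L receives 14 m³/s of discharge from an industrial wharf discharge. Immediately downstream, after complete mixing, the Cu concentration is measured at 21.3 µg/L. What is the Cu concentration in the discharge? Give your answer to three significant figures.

284 µg/L

Mass balance: 197.0·2.600 + 14.00·Cₑ = 211.0·21.30
→ Cₑ = (211.0·21.30 − 197.0·2.600) / 14.00 = 284.4 µg/L.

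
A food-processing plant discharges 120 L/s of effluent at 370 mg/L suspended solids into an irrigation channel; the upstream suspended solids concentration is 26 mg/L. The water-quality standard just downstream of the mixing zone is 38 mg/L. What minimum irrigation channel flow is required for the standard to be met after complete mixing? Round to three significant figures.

3320 L/s

Set C_mix = 38: (Q·26.00 + 120.0·370.0) / (Q + 120.0) = 38
→ Q = 120.0·(370.0 − 38)/(38 − 26.00) = 3320 L/s.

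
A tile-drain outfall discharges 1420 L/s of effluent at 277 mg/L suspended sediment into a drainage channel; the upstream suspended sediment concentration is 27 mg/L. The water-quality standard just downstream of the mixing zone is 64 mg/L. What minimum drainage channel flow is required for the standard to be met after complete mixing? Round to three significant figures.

8170 L/s

Set C_mix = 64: (Q·27.00 + 1420·277.0) / (Q + 1420) = 64
→ Q = 1420·(277.0 − 64)/(64 − 27.00) = 8175 L/s.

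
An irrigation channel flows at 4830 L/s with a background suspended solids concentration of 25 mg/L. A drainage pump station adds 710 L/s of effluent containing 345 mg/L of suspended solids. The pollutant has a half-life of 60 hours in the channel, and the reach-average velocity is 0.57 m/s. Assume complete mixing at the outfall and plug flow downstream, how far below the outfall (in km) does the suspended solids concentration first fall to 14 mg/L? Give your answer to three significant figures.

After mixing, C = (4830·25.00 + 710.0·345.0) / 5540 = 365700/5540 = 66.01 mg/L.
Half-life 60 h → k = ln 2 / 60 = 0.01155 h⁻¹ = 0.2773 d⁻¹.
Set 66.01·exp(−k·t) = 14 → t = ln(66.01/14)/k = 483300 s = 134.2 h.
Distance = v·t = 0.57·483300 = 275500 m = 275.5 km.

275 km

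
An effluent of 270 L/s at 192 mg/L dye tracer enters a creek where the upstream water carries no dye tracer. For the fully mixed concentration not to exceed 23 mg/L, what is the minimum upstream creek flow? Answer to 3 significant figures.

1980 L/s

Set C_mix = 23: (Q·0 + 270.0·192.0) / (Q + 270.0) = 23
→ Q = 270.0·(192.0 − 23)/(23 − 0) = 1984 L/s.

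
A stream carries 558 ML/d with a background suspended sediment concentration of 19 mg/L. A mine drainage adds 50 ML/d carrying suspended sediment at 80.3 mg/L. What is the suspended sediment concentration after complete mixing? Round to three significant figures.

Conservation of mass: C = (558.0·19.00 + 50.00·80.30) / 608.0 = 14620/608.0 = 24.04 mg/L.

24.0 mg/L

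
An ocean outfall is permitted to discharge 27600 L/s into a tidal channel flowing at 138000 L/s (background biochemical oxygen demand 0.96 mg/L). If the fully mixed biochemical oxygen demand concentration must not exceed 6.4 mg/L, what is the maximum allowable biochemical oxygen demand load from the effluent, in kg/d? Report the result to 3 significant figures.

80100 kg/d

Mass balance at the limit: 138000·0.9600 + 27600·Cₑ = 165600·6.4 → Cₑ = 33.60 mg/L.
27600 L/s = 27.60 m³/s. Load = 27.60 m³/s × 33.60 g/m³ × 86 400 s/d = 80120 kg/d.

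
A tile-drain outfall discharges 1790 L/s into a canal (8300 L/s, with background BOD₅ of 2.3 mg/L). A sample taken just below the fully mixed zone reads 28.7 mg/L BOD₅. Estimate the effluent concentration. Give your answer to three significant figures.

Mass balance: 8300·2.300 + 1790·Cₑ = 10090·28.70
→ Cₑ = (10090·28.70 − 8300·2.300) / 1790 = 151.1 mg/L.

151 mg/L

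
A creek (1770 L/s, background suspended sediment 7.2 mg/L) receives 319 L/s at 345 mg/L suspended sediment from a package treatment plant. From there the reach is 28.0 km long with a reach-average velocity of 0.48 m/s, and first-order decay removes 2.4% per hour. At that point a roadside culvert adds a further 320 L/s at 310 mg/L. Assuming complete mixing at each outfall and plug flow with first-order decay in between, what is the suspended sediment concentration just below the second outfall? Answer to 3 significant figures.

75.6 mg/L

Mass balance: C = (1770·7.200 + 319.0·345.0) / 2089 = 122800/2089 = 58.78 mg/L; combined flow 2089 L/s.
Travel time t = 28.0·1000 / 0.48 = 58330 s = 16.20 h.
2.4%/h lost → k = −ln(1 − 0.024) = 0.02429 h⁻¹.
Applying C = C₀e^(−kt): 58.78 × 0.6746 = 39.66 mg/L.
At the second outfall, C = (2089·39.66 + 320.0·310.0) / (2089 + 320.0) = 75.57 mg/L.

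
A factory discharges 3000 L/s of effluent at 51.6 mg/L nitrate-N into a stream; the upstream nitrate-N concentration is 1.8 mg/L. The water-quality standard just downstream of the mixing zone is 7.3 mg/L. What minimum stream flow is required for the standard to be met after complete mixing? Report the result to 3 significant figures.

Set C_mix = 7.3: (Q·1.800 + 3000·51.60) / (Q + 3000) = 7.3
→ Q = 3000·(51.60 − 7.3)/(7.3 − 1.800) = 24160 L/s.

24200 L/s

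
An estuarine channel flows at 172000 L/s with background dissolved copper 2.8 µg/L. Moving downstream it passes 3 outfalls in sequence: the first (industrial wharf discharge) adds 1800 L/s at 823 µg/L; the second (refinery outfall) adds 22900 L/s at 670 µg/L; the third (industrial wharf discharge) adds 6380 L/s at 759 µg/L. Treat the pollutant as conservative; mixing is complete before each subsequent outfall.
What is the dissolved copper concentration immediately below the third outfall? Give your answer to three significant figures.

Below outfall 1: Q → 173800 L/s, C = (172000·2.800 + 1800·823.0)/173800 = 11.29 µg/L.
Below outfall 2: Q → 196700 L/s, C = (173800·11.29 + 22900·670.0)/196700 = 87.98 µg/L.
Below outfall 3: Q → 203100 L/s, C = (196700·87.98 + 6380·759.0)/203100 = 109.1 µg/L.

109 µg/L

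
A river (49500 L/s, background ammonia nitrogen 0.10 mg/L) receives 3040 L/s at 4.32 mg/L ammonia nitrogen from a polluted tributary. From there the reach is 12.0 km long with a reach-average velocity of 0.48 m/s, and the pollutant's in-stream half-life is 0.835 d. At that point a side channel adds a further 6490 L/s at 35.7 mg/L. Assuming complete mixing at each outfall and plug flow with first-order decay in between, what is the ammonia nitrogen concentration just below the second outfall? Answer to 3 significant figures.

4.17 mg/L

Mass balance: C = (49500·0.1000 + 3040·4.320) / 52540 = 18080/52540 = 0.3442 mg/L; combined flow 52540 L/s.
Travel time t = 12.0·1000 / 0.48 = 25000 s = 6.944 h.
Half-life 0.835 d → k = ln 2 / 0.835 = 0.8301 d⁻¹.
First-order decay: C = 0.3442·exp(−k·t) = 0.3442·0.7865 = 0.2707 mg/L.
Second outfall: C = (52540·0.2707 + 6490·35.70)/59030 = 4.166 mg/L.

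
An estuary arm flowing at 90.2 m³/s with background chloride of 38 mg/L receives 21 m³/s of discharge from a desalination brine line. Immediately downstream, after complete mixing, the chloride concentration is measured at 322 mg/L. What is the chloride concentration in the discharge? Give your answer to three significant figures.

1540 mg/L

Mass balance: 90.20·38.00 + 21.00·Cₑ = 111.2·322.0
→ Cₑ = (111.2·322.0 − 90.20·38.00) / 21.00 = 1542 mg/L.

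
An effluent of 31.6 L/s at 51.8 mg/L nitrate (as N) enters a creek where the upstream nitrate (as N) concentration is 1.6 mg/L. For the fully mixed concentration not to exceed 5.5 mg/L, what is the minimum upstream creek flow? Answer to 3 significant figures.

375 L/s

Set C_mix = 5.5: (Q·1.600 + 31.60·51.80) / (Q + 31.60) = 5.5
→ Q = 31.60·(51.80 − 5.5)/(5.5 − 1.600) = 375.1 L/s.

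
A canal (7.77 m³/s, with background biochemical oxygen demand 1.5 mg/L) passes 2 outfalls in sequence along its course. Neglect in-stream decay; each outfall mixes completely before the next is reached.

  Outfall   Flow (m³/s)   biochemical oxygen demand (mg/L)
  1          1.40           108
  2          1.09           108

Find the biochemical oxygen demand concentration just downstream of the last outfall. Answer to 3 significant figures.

27.3 mg/L

After outfall 1: Q = 7.770 + 1.400 = 9.170 m³/s; C = (7.770·1.500 + 1.400·108.0)/9.170 = 17.76 mg/L.
After outfall 2: Q = 9.170 + 1.090 = 10.26 m³/s; C = (9.170·17.76 + 1.090·108.0)/10.26 = 27.35 mg/L.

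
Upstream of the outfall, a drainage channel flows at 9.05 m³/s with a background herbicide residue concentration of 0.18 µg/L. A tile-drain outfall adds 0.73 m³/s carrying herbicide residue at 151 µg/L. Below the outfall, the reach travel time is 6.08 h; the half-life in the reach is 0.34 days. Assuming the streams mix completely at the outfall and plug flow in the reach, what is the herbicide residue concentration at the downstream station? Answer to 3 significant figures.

After mixing, C = (9.050·0.1800 + 0.7300·151.0) / 9.780 = 111.9/9.780 = 11.44 µg/L.
Half-life 0.34 d → k = ln 2 / 0.34 = 2.039 d⁻¹.
Applying C = C₀e^(−kt): 11.44 × 0.5966 = 6.824 µg/L.

6.82 µg/L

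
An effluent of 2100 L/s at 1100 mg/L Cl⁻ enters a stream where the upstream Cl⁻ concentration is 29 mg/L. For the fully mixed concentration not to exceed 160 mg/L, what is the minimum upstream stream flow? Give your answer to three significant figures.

Set C_mix = 160: (Q·29.00 + 2100·1100) / (Q + 2100) = 160
→ Q = 2100·(1100 − 160)/(160 − 29.00) = 15070 L/s.

15100 L/s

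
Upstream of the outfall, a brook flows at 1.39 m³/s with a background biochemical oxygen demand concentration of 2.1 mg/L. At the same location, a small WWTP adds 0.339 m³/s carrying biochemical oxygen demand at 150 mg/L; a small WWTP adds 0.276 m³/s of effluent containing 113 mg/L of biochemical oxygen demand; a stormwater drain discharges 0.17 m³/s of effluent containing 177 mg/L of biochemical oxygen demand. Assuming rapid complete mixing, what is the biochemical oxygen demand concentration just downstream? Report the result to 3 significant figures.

Conservation of mass: C = (1.390·2.100 + 0.3390·150.0 + 0.2760·113.0 + 0.1700·177.0) / 2.175 = 115.0/2.175 = 52.90 mg/L.

52.9 mg/L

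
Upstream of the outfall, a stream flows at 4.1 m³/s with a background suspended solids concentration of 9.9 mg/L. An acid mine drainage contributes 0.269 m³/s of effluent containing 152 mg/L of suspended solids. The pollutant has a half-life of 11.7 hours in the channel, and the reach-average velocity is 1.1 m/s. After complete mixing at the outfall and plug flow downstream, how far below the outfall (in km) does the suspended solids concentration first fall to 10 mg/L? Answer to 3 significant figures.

After mixing, C = (4.100·9.900 + 0.2690·152.0) / 4.369 = 81.48/4.369 = 18.65 mg/L.
Half-life 11.7 h → k = ln 2 / 11.7 = 0.05924 h⁻¹ = 1.422 d⁻¹.
Set 18.65·exp(−k·t) = 10 → t = ln(18.65/10)/k = 37870 s = 10.52 h.
Distance = v·t = 1.1·37870 = 41660 m = 41.66 km.

41.7 km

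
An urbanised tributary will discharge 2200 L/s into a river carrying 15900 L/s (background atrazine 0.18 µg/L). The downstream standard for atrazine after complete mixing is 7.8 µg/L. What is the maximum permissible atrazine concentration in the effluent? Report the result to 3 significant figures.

At the limit, (Qr·Cr + Qe·Cₑ)/(Qr + Qe) = 7.8:
Cₑ = (18100·7.8 − 15900·0.1800) / 2200 = 62.87 µg/L.

62.9 µg/L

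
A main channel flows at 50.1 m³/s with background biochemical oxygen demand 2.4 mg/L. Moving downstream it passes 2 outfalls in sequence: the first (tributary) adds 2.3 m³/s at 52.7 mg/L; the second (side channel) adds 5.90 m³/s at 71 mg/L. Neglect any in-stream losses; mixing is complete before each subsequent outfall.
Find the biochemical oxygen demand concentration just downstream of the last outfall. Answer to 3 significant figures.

11.3 mg/L

Outfall 1: combined Q = 52.40 m³/s; C = (50.10·2.400 + 2.300·52.70)/52.40 = 4.608 mg/L.
Outfall 2: combined Q = 58.30 m³/s; C = (52.40·4.608 + 5.900·71.00)/58.30 = 11.33 mg/L.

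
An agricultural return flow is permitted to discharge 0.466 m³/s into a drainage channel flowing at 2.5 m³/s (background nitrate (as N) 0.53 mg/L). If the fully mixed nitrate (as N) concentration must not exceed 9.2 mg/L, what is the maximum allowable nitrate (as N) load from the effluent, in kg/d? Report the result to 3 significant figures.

2240 kg/d

Mass balance at the limit: 2.500·0.5300 + 0.4660·Cₑ = 2.966·9.2 → Cₑ = 55.71 mg/L.
Load = 0.4660 m³/s × 55.71 g/m³ × 86 400 s/d = 2243 kg/d.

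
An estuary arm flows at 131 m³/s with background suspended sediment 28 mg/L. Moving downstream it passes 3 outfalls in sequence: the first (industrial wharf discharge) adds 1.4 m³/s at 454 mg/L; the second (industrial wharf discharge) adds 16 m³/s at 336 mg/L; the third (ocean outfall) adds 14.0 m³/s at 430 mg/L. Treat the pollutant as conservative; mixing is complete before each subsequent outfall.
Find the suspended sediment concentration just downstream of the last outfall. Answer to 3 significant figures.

Outfall 1: combined Q = 132.4 m³/s; C = (131.0·28.00 + 1.400·454.0)/132.4 = 32.50 mg/L.
Outfall 2: combined Q = 148.4 m³/s; C = (132.4·32.50 + 16.00·336.0)/148.4 = 65.23 mg/L.
Outfall 3: combined Q = 162.4 m³/s; C = (148.4·65.23 + 14.00·430.0)/162.4 = 96.67 mg/L.

96.7 mg/L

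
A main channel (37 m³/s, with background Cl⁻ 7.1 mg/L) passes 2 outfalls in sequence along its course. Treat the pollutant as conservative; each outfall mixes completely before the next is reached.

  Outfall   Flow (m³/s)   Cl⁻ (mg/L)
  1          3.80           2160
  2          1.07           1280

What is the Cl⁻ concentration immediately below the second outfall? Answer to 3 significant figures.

235 mg/L

Outfall 1: combined Q = 40.80 m³/s; C = (37.00·7.100 + 3.800·2160)/40.80 = 207.6 mg/L.
Outfall 2: combined Q = 41.87 m³/s; C = (40.80·207.6 + 1.070·1280)/41.87 = 235.0 mg/L.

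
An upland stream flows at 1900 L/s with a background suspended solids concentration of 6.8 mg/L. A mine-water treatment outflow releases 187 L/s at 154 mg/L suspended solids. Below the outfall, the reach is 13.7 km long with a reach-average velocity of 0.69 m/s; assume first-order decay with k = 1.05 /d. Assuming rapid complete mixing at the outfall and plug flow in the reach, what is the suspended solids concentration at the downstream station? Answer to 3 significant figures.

15.7 mg/L

Mass balance: C = (1900·6.800 + 187.0·154.0) / 2087 = 41720/2087 = 19.99 mg/L.
Travel time t = 13.7·1000 / 0.69 = 19860 s = 5.515 h.
After decay, C = 19.99 × e^(−kt) = 19.99 × 0.7856 = 15.70 mg/L.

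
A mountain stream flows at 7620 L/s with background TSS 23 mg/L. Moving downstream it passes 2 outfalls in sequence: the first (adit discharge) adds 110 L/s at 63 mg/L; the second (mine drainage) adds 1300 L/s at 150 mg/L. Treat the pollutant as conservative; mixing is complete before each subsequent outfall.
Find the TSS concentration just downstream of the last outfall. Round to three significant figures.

After outfall 1: Q = 7620 + 110.0 = 7730 L/s; C = (7620·23.00 + 110.0·63.00)/7730 = 23.57 mg/L.
After outfall 2: Q = 7730 + 1300 = 9030 L/s; C = (7730·23.57 + 1300·150.0)/9030 = 41.77 mg/L.

41.8 mg/L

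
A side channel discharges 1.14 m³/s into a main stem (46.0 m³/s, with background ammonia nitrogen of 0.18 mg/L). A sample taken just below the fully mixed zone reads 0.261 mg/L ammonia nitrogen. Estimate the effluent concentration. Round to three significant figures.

3.53 mg/L

Mass balance: 46.00·0.1800 + 1.140·Cₑ = 47.14·0.2610
→ Cₑ = (47.14·0.2610 − 46.00·0.1800) / 1.140 = 3.529 mg/L.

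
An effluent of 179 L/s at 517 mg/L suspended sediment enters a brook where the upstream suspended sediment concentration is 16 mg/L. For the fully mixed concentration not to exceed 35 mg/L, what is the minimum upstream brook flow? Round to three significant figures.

Set C_mix = 35: (Q·16.00 + 179.0·517.0) / (Q + 179.0) = 35
→ Q = 179.0·(517.0 − 35)/(35 − 16.00) = 4541 L/s.

4540 L/s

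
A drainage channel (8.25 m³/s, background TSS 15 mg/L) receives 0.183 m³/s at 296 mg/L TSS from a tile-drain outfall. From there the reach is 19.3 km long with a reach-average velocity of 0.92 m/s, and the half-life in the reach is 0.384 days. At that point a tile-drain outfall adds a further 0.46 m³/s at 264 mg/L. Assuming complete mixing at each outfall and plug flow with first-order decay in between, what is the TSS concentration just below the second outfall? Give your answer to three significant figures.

Conservation of mass: C = (8.250·15.00 + 0.1830·296.0) / 8.433 = 177.9/8.433 = 21.10 mg/L; combined flow 8.433 m³/s.
Travel time t = 19.3·1000 / 0.92 = 20980 s = 5.827 h.
Half-life 0.384 d → k = ln 2 / 0.384 = 1.805 d⁻¹.
First-order decay: C = 21.10·exp(−k·t) = 21.10·0.6451 = 13.61 mg/L.
At the second outfall, C = (8.433·13.61 + 0.4600·264.0) / (8.433 + 0.4600) = 26.56 mg/L.

26.6 mg/L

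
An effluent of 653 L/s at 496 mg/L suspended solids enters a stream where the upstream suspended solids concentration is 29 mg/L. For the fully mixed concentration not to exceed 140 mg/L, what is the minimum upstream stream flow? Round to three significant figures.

Set C_mix = 140: (Q·29.00 + 653.0·496.0) / (Q + 653.0) = 140
→ Q = 653.0·(496.0 − 140)/(140 − 29.00) = 2094 L/s.

2090 L/s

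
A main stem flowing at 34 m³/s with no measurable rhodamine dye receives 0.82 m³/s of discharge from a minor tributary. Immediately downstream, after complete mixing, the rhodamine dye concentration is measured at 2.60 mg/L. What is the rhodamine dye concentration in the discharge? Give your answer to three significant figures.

Mass balance: 34.00·0 + 0.8200·Cₑ = 34.82·2.600
→ Cₑ = (34.82·2.600 − 34.00·0) / 0.8200 = 110.4 mg/L.

110 mg/L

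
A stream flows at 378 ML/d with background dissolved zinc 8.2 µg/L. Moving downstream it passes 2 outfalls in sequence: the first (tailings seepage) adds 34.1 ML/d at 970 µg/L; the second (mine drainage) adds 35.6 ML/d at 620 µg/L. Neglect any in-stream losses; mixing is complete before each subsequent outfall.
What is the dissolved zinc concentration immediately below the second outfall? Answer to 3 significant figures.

Outfall 1: combined Q = 412.1 ML/d; C = (378.0·8.200 + 34.10·970.0)/412.1 = 87.79 µg/L.
Outfall 2: combined Q = 447.7 ML/d; C = (412.1·87.79 + 35.60·620.0)/447.7 = 130.1 µg/L.

130 µg/L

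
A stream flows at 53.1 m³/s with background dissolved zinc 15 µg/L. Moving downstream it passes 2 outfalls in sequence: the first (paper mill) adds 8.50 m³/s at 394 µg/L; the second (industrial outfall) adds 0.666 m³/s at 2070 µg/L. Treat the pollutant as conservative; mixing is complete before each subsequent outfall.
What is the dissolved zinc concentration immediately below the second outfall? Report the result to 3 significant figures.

Below outfall 1: Q → 61.60 m³/s, C = (53.10·15.00 + 8.500·394.0)/61.60 = 67.30 µg/L.
Below outfall 2: Q → 62.27 m³/s, C = (61.60·67.30 + 0.6660·2070)/62.27 = 88.72 µg/L.

88.7 µg/L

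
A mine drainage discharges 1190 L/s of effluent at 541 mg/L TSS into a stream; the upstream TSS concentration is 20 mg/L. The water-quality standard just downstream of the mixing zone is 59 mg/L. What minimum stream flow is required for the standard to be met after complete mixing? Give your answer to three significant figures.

Set C_mix = 59: (Q·20.00 + 1190·541.0) / (Q + 1190) = 59
→ Q = 1190·(541.0 − 59)/(59 − 20.00) = 14710 L/s.

14700 L/s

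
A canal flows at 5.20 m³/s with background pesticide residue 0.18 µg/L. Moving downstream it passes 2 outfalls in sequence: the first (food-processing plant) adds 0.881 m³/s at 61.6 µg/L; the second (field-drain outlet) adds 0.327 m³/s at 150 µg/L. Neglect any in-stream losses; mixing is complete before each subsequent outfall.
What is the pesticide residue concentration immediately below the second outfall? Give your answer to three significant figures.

16.3 µg/L

Outfall 1: combined Q = 6.081 m³/s; C = (5.200·0.1800 + 0.8810·61.60)/6.081 = 9.078 µg/L.
Outfall 2: combined Q = 6.408 m³/s; C = (6.081·9.078 + 0.3270·150.0)/6.408 = 16.27 µg/L.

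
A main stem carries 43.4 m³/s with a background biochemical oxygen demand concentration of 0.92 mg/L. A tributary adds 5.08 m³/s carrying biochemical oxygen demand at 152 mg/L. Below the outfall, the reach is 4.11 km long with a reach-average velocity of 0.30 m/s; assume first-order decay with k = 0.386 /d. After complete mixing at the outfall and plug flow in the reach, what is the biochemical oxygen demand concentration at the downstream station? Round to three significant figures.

After mixing, C = (43.40·0.9200 + 5.080·152.0) / 48.48 = 812.1/48.48 = 16.75 mg/L.
Travel time t = 4.11·1000 / 0.30 = 13700 s = 3.806 h.
Decay over the reach: 16.75·exp(−kt) = 16.75·0.9406 = 15.76 mg/L.

15.8 mg/L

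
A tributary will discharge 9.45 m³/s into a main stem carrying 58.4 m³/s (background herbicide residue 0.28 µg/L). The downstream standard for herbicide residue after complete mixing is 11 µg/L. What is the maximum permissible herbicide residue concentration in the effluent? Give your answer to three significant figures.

At the limit, (Qr·Cr + Qe·Cₑ)/(Qr + Qe) = 11:
Cₑ = (67.85·11 − 58.40·0.2800) / 9.450 = 77.25 µg/L.

77.2 µg/L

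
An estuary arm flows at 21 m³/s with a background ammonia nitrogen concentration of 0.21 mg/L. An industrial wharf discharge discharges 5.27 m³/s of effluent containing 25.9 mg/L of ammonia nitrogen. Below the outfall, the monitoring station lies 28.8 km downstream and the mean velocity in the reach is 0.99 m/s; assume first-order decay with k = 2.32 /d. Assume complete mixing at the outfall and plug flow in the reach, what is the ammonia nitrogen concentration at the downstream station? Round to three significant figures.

2.46 mg/L

Conservation of mass: C = (21.00·0.2100 + 5.270·25.90) / 26.27 = 140.9/26.27 = 5.364 mg/L.
Travel time t = 28.8·1000 / 0.99 = 29090 s = 8.081 h.
First-order decay: C = 5.364·exp(−k·t) = 5.364·0.4579 = 2.456 mg/L.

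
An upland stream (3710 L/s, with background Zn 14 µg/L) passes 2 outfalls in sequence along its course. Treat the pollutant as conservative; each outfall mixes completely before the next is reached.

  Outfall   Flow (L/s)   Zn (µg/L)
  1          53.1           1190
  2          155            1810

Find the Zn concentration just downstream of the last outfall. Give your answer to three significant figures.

101 µg/L

Outfall 1: combined Q = 3763 L/s; C = (3710·14.00 + 53.10·1190)/3763 = 30.59 µg/L.
Outfall 2: combined Q = 3918 L/s; C = (3763·30.59 + 155.0·1810)/3918 = 101.0 µg/L.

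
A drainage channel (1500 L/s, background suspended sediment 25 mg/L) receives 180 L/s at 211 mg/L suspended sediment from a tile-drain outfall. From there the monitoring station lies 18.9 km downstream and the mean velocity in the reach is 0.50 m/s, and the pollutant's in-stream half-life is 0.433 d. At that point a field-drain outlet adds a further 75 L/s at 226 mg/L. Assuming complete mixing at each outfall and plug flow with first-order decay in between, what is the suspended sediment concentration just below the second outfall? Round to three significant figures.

Mass balance: C = (1500·25.00 + 180.0·211.0) / 1680 = 75480/1680 = 44.93 mg/L; combined flow 1680 L/s.
Travel time t = 18.9·1000 / 0.50 = 37800 s = 10.50 h.
Half-life 0.433 d → k = ln 2 / 0.433 = 1.601 d⁻¹.
Applying C = C₀e^(−kt): 44.93 × 0.4964 = 22.30 mg/L.
At the second outfall, C = (1680·22.30 + 75.00·226.0) / (1680 + 75.00) = 31.01 mg/L.

31.0 mg/L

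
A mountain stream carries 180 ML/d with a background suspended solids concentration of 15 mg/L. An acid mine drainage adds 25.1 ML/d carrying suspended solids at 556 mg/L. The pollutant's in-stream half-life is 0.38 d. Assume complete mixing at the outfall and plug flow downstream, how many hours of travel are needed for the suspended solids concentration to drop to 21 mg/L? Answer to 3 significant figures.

After mixing, C = (180.0·15.00 + 25.10·556.0) / 205.1 = 16660/205.1 = 81.21 mg/L.
Half-life 0.38 d → k = ln 2 / 0.38 = 1.824 d⁻¹.
81.21·exp(−k·t) = 21 → t = ln(81.21/21)/k = 64060 s = 17.80 h.

17.8 h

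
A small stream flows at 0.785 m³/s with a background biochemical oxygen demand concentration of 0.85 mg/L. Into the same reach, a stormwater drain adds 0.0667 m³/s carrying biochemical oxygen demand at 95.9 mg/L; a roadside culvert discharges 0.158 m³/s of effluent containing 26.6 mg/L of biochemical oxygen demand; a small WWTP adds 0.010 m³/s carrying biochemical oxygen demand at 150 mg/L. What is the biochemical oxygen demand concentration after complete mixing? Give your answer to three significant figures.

Mass balance: C = (0.7850·0.8500 + 0.06670·95.90 + 0.1580·26.60 + 0.01000·150.0) / 1.020 = 12.77/1.020 = 12.52 mg/L.

12.5 mg/L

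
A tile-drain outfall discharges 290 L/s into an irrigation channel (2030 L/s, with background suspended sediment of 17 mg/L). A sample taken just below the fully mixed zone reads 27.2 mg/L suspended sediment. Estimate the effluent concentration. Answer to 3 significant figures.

Mass balance: 2030·17.00 + 290.0·Cₑ = 2320·27.20
→ Cₑ = (2320·27.20 − 2030·17.00) / 290.0 = 98.60 mg/L.

98.6 mg/L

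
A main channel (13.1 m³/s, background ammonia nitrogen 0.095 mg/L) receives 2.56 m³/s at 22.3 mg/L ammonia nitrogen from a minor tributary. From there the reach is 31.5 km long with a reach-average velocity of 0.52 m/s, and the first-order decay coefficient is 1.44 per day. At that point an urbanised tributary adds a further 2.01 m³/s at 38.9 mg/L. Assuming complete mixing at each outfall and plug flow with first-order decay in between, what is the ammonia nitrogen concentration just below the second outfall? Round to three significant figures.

Mixed concentration C = ΣQC/ΣQ = (13.10·0.09500 + 2.560·22.30) / 15.66 = 58.33/15.66 = 3.725 mg/L; combined flow 15.66 m³/s.
Travel time t = 31.5·1000 / 0.52 = 60580 s = 16.83 h.
Applying C = C₀e^(−kt): 3.725 × 0.3644 = 1.357 mg/L.
At the second outfall, C = (15.66·1.357 + 2.010·38.90) / (15.66 + 2.010) = 5.628 mg/L.

5.63 mg/L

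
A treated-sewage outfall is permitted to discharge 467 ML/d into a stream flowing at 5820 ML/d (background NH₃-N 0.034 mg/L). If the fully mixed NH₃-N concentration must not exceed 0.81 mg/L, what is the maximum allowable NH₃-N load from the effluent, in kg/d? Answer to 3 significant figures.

Mass balance at the limit: 5820·0.03400 + 467.0·Cₑ = 6287·0.81 → Cₑ = 10.48 mg/L.
467.0 ML/d = 5.405 m³/s. Load = 5.405 m³/s × 10.48 g/m³ × 86 400 s/d = 4895 kg/d.

4890 kg/d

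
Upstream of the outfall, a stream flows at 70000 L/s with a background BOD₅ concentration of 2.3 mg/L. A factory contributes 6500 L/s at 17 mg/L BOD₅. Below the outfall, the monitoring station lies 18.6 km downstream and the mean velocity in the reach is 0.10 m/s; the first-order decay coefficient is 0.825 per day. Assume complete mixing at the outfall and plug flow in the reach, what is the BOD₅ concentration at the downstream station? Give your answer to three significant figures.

0.601 mg/L

After mixing, C = (70000·2.300 + 6500·17.00) / 76500 = 271500/76500 = 3.549 mg/L.
Travel time t = 18.6·1000 / 0.10 = 186000 s = 51.67 h.
Applying C = C₀e^(−kt): 3.549 × 0.1693 = 0.6009 mg/L.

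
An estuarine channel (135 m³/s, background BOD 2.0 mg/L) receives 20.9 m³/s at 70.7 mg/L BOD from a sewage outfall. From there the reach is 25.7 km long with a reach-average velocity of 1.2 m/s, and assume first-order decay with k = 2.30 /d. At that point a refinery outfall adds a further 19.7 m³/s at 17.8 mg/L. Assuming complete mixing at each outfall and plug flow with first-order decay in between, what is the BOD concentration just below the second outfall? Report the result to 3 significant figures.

7.62 mg/L

Flow-weighted average: C = (135.0·2.000 + 20.90·70.70) / 155.9 = 1748/155.9 = 11.21 mg/L; combined flow 155.9 m³/s.
Travel time t = 25.7·1000 / 1.2 = 21420 s = 5.949 h.
First-order decay: C = 11.21·exp(−k·t) = 11.21·0.5655 = 6.339 mg/L.
At the second outfall, C = (155.9·6.339 + 19.70·17.80) / (155.9 + 19.70) = 7.625 mg/L.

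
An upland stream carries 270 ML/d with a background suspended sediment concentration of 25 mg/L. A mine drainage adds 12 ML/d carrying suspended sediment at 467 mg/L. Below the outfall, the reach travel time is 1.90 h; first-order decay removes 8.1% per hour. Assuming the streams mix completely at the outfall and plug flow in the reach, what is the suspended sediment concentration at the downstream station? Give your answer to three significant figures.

37.3 mg/L

Mass balance: C = (270.0·25.00 + 12.00·467.0) / 282.0 = 12350/282.0 = 43.81 mg/L.
8.1%/h lost → k = −ln(1 − 0.081) = 0.08447 h⁻¹.
Applying C = C₀e^(−kt): 43.81 × 0.8517 = 37.31 mg/L.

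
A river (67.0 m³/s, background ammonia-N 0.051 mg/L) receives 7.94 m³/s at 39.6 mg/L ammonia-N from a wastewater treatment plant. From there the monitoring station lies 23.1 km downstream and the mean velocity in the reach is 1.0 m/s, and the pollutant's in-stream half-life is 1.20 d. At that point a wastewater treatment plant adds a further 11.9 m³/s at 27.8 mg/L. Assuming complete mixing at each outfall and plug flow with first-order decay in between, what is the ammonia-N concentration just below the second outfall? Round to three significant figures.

Mixed concentration C = ΣQC/ΣQ = (67.00·0.05100 + 7.940·39.60) / 74.94 = 317.8/74.94 = 4.241 mg/L; combined flow 74.94 m³/s.
Travel time t = 23.1·1000 / 1.0 = 23100 s = 6.417 h.
Half-life 1.20 d → k = ln 2 / 1.20 = 0.5776 d⁻¹.
Applying C = C₀e^(−kt): 4.241 × 0.8569 = 3.634 mg/L.
Second outfall: C = (74.94·3.634 + 11.90·27.80)/86.84 = 6.946 mg/L.

6.95 mg/L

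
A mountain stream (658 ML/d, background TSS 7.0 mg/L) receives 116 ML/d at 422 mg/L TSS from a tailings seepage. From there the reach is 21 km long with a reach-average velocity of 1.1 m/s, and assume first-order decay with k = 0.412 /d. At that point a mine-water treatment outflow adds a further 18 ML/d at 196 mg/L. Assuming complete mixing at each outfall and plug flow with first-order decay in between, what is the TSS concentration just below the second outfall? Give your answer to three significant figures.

Conservation of mass: C = (658.0·7.000 + 116.0·422.0) / 774.0 = 53560/774.0 = 69.20 mg/L; combined flow 774.0 ML/d.
Travel time t = 21·1000 / 1.1 = 19090 s = 5.303 h.
Applying C = C₀e^(−kt): 69.20 × 0.9130 = 63.18 mg/L.
At the second outfall, C = (774.0·63.18 + 18.00·196.0) / (774.0 + 18.00) = 66.19 mg/L.

66.2 mg/L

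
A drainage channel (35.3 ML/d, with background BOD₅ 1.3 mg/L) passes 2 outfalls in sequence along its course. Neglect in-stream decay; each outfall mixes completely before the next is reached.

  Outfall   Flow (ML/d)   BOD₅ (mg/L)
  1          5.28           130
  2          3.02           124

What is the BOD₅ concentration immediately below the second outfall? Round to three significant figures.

After outfall 1: Q = 35.30 + 5.280 = 40.58 ML/d; C = (35.30·1.300 + 5.280·130.0)/40.58 = 18.05 mg/L.
After outfall 2: Q = 40.58 + 3.020 = 43.60 ML/d; C = (40.58·18.05 + 3.020·124.0)/43.60 = 25.38 mg/L.

25.4 mg/L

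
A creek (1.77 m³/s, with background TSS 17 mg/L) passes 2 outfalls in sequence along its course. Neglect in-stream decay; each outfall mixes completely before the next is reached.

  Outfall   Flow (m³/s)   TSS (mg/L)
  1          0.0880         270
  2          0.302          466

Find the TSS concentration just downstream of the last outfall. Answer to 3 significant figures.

90.1 mg/L

Outfall 1: combined Q = 1.858 m³/s; C = (1.770·17.00 + 0.08800·270.0)/1.858 = 28.98 mg/L.
Outfall 2: combined Q = 2.160 m³/s; C = (1.858·28.98 + 0.3020·466.0)/2.160 = 90.08 mg/L.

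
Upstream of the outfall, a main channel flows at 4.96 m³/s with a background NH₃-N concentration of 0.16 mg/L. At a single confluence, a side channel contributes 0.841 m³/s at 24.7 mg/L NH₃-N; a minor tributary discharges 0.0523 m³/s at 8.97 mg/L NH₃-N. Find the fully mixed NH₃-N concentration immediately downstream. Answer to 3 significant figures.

3.76 mg/L

Mass balance: C = (4.960·0.1600 + 0.8410·24.70 + 0.05230·8.970) / 5.853 = 22.04/5.853 = 3.765 mg/L.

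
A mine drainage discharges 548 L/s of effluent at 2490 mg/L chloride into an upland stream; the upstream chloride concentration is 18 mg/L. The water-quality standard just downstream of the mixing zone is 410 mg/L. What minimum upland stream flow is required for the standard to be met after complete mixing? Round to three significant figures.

2910 L/s

Set C_mix = 410: (Q·18.00 + 548.0·2490) / (Q + 548.0) = 410
→ Q = 548.0·(2490 − 410)/(410 − 18.00) = 2908 L/s.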